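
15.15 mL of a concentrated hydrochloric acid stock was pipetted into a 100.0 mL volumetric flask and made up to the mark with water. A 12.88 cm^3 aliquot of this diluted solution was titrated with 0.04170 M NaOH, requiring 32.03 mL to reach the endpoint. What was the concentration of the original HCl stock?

0.684 M

n(NaOH) = 0.04170 x 0.03203 = 0.001336 mol.
n(HCl) in the aliquot = 0.001336 mol.
[diluted HCl] = 0.001336 / 0.01288 = 0.1037 M.
Dilution factor = 100.0/15.15 = 6.601, so [stock] = 0.1037 x 6.601 = 0.684 M.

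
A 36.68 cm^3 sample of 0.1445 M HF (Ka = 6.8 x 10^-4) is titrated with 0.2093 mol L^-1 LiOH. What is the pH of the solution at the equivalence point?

8.05

n(HF) = 0.1445 x 0.03668 = 0.005300 mol; V(LiOH) at equivalence = 0.005300/0.2093 = 0.02532 L.
At equivalence all the acid is converted to F-; total volume = 0.03668 + 0.02532 = 0.06200 L, so [F-] = 0.005300/0.06200 = 0.08548 M.
Kb = Kw/Ka = 1.0e-14 / 6.8 x 10^-4 = 1.47e-11.
[OH^-] = sqrt(Kb x [F-]) = sqrt(1.47e-11 x 0.08548) = 1.12e-6 M.
pOH = 5.95, so pH = 14.00 - 5.95 = 8.05.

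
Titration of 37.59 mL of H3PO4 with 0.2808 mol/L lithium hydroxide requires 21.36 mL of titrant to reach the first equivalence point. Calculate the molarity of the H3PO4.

n(LiOH) = 0.2808 x 0.02136 = 0.005998 mol.
At the first equivalence point, 1 mol OH^- react per mol H3PO4, so n(H3PO4) = 0.005998 / 1 = 0.005998 mol.
[H3PO4] = 0.005998 / 0.03759 L = 0.160 M.

0.160 M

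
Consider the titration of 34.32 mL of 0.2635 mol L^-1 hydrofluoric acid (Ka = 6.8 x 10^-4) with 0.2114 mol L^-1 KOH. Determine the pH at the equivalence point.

n(HF) = 0.2635 x 0.03432 = 0.009043 mol; V(KOH) at equivalence = 0.009043/0.2114 = 0.04278 L.
At equivalence all the acid is converted to F-; total volume = 0.03432 + 0.04278 = 0.07710 L, so [F-] = 0.009043/0.07710 = 0.1173 M.
Kb = Kw/Ka = 1.0e-14 / 6.8 x 10^-4 = 1.47e-11.
[OH^-] = sqrt(Kb x [F-]) = sqrt(1.47e-11 x 0.1173) = 1.31e-6 M.
pOH = 5.88, so pH = 14.00 - 5.88 = 8.12.

8.12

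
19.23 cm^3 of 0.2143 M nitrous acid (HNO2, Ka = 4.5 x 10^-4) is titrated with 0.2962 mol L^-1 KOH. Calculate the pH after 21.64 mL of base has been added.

n(acid) = 0.2143 x 0.01923 = 0.004121 mol; n(KOH) added = 0.2962 x 0.02164 = 0.006410 mol.
Base is in excess by 0.006410 - 0.004121 = 0.002289 mol in a total volume of 0.04087 L.
[OH^-] = 0.002289/0.04087 = 0.05600 M, so pOH = 1.25 and pH = 14.00 - 1.25 = 12.75.

12.75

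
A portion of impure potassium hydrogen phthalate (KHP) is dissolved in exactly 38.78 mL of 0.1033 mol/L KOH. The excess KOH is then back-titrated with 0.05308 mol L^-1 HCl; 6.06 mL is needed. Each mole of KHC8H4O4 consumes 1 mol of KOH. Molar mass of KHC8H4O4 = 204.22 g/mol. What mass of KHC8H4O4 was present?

0.752 g

Total n(KOH) added = 0.1033 x 0.03878 = 0.004006 mol.
n(HCl) used = 0.05308 x 0.006060 = 0.0003217 mol, which equals the excess n(KOH).
So n(KOH) consumed by the sample = 0.004006 - 0.0003217 = 0.003684 mol.
n(KHC8H4O4) = 0.003684 / 1 = 0.003684 mol.
mass = 0.003684 mol x 204.22 g/mol = 0.752 g.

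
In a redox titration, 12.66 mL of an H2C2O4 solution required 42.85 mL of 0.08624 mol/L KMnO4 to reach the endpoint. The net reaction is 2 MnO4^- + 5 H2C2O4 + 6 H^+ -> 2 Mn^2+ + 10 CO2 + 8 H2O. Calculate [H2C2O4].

n(KMnO4) = 0.08624 x 0.04285 = 0.003695 mol.
From the balanced equation, 2 mol KMnO4 reacts with 5 mol H2C2O4, so n(H2C2O4) = 0.003695 x 5/2 = 0.009238 mol.
[H2C2O4] = 0.009238 / 0.01266 L = 0.730 M.

0.730 M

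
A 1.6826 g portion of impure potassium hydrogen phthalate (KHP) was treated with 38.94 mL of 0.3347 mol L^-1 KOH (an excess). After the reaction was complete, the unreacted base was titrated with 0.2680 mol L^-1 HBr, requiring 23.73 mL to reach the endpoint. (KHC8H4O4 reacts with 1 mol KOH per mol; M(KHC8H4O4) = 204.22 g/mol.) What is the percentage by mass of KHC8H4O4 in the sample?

Total n(KOH) added = 0.3347 x 0.03894 = 0.01303 mol.
n(HBr) used = 0.2680 x 0.02373 = 0.006360 mol, which equals the excess n(KOH).
So n(KOH) consumed by the sample = 0.01303 - 0.006360 = 0.006674 mol.
n(KHC8H4O4) = 0.006674 / 1 = 0.006674 mol.
mass KHC8H4O4 = 0.006674 x 204.22 = 1.363 g, so %KHC8H4O4 = 1.363/1.6826 x 100 = 81.0%.

81.0%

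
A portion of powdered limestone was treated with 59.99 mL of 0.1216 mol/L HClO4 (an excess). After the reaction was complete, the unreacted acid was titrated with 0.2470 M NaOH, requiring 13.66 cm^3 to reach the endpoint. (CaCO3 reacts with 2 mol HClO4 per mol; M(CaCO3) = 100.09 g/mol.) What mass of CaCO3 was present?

Total n(HClO4) added = 0.1216 x 0.05999 = 0.007295 mol.
n(NaOH) used = 0.2470 x 0.01366 = 0.003374 mol, which equals the excess n(HClO4).
So n(HClO4) consumed by the sample = 0.007295 - 0.003374 = 0.003921 mol.
n(CaCO3) = 0.003921 / 2 = 0.001960 mol.
mass = 0.001960 mol x 100.09 g/mol = 0.196 g.

0.196 g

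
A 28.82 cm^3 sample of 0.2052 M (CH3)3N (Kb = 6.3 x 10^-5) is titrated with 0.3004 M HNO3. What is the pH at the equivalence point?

n((CH3)3N) = 0.2052 x 0.02882 = 0.005914 mol; V(HNO3) at equivalence = 0.005914/0.3004 = 0.01969 L.
At equivalence the base is fully converted to (CH3)3NH+; total volume = 0.04851 L, so [(CH3)3NH+] = 0.005914/0.04851 = 0.1219 M.
Ka((CH3)3NH+) = Kw/Kb = 1.0e-14 / 6.3 x 10^-5 = 1.59e-10.
[H^+] = sqrt(Ka x [(CH3)3NH+]) = sqrt(1.59e-10 x 0.1219) = 4.40e-6 M.
pH = -log(4.40e-6) = 5.36.

5.36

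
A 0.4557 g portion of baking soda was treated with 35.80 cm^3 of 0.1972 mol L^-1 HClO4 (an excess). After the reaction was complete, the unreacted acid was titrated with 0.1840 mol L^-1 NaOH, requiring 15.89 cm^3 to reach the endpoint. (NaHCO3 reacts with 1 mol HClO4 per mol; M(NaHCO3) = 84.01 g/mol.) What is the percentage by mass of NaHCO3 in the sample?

76.2%

Total n(HClO4) added = 0.1972 x 0.03580 = 0.007060 mol.
n(NaOH) used = 0.1840 x 0.01589 = 0.002924 mol, which equals the excess n(HClO4).
So n(HClO4) consumed by the sample = 0.007060 - 0.002924 = 0.004136 mol.
n(NaHCO3) = 0.004136 / 1 = 0.004136 mol.
mass NaHCO3 = 0.004136 x 84.01 = 0.3475 g, so %NaHCO3 = 0.3475/0.4557 x 100 = 76.2%.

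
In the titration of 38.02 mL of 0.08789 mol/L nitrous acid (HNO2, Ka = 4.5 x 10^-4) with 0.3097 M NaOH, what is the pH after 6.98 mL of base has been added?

3.61

Initial n(HNO2) = 0.08789 x 0.03802 = 0.003342 mol.
n(NaOH) added = 0.3097 x 0.006980 = 0.002162 mol, converting that many moles of HNO2 to NO2-.
Remaining n(HNO2) = 0.001180 mol; n(NO2-) = 0.002162 mol.
By Henderson-Hasselbalch, pH = pKa + log([A^-]/[HA]) = 3.35 + log(0.002162/0.001180) = 3.35 + (+0.26) = 3.61.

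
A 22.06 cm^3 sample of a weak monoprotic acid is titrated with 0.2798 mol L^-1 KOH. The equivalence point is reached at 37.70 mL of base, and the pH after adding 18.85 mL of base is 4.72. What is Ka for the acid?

18.85 mL is half of the equivalence volume, so this is the half-equivalence point where [HA] = [A^-].
At half-equivalence pH = pKa, so pKa = 4.72.
Ka = 10^(-4.72) = 1.9 x 10^-5.

1.9 x 10^-5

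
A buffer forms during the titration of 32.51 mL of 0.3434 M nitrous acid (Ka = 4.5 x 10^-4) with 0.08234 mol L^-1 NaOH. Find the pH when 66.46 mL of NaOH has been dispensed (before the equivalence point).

Initial n(HNO2) = 0.3434 x 0.03251 = 0.01116 mol.
n(NaOH) added = 0.08234 x 0.06646 = 0.005472 mol, converting that many moles of HNO2 to NO2-.
Remaining n(HNO2) = 0.005692 mol; n(NO2-) = 0.005472 mol.
By Henderson-Hasselbalch, pH = pKa + log([A^-]/[HA]) = 3.35 + log(0.005472/0.005692) = 3.35 + (-0.02) = 3.33.

3.33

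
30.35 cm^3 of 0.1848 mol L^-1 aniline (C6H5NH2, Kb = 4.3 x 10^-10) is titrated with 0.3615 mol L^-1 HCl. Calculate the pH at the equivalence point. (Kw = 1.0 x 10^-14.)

n(C6H5NH2) = 0.1848 x 0.03035 = 0.005609 mol; V(HCl) at equivalence = 0.005609/0.3615 = 0.01552 L.
At equivalence the base is fully converted to C6H5NH3+; total volume = 0.04587 L, so [C6H5NH3+] = 0.005609/0.04587 = 0.1223 M.
Ka(C6H5NH3+) = Kw/Kb = 1.0e-14 / 4.3 x 10^-10 = 2.33e-5.
[H^+] = sqrt(Ka x [C6H5NH3+]) = sqrt(2.33e-5 x 0.1223) = 0.00169 M.
pH = -log(0.00169) = 2.77.

2.77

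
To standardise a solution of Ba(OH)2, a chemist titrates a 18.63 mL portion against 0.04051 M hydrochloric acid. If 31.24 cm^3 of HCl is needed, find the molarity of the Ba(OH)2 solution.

n(HCl) delivered = 0.04051 x 0.03124 = 0.001266 mol.
The reaction is 1 Ba(OH)2 + 2 HCl, so n(Ba(OH)2) = 0.001266 x 1/2 = 0.0006328 mol.
[Ba(OH)2] = 0.0006328 mol / 0.01863 L = 0.0340 M.

0.0340 M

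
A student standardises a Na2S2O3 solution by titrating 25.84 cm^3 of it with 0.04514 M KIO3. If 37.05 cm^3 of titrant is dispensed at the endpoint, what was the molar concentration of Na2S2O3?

0.388 M

n(KIO3) = 0.04514 x 0.03705 = 0.001672 mol.
From the balanced equation, 1 mol KIO3 reacts with 6 mol Na2S2O3, so n(Na2S2O3) = 0.001672 x 6/1 = 0.01003 mol.
[Na2S2O3] = 0.01003 / 0.02584 L = 0.388 M.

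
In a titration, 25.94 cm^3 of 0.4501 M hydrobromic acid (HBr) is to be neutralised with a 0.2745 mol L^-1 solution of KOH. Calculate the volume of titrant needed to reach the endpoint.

42.5 mL

n(HBr) = 0.4501 mol/L x 0.02594 L = 0.01168 mol.
At equivalence n(KOH) = n(HBr) = 0.01168 mol.
V(KOH) = 0.01168 / 0.2745 = 0.04253 L = 42.5 mL.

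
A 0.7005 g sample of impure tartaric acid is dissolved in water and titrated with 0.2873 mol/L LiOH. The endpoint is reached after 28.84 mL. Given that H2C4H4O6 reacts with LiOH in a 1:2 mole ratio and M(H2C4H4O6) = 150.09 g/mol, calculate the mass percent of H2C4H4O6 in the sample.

n(LiOH) = 0.2873 x 0.02884 = 0.008286 mol.
n(H2C4H4O6) = 0.008286 / 2 = 0.004143 mol.
mass of H2C4H4O6 = 0.004143 x 150.09 = 0.6218 g.
% purity = 0.6218 / 0.7005 x 100 = 88.8%.

88.8%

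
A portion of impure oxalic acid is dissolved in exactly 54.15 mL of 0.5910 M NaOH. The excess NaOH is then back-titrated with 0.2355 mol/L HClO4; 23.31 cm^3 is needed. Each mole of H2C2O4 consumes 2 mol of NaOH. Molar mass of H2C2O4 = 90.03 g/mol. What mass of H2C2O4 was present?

1.19 g

Total n(NaOH) added = 0.5910 x 0.05415 = 0.03200 mol.
n(HClO4) used = 0.2355 x 0.02331 = 0.005490 mol, which equals the excess n(NaOH).
So n(NaOH) consumed by the sample = 0.03200 - 0.005490 = 0.02651 mol.
n(H2C2O4) = 0.02651 / 2 = 0.01326 mol.
mass = 0.01326 mol x 90.03 g/mol = 1.19 g.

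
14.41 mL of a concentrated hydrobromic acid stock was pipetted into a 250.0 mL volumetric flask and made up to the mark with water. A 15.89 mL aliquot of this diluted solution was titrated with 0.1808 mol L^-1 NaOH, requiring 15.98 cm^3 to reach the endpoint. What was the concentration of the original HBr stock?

3.15 M

n(NaOH) = 0.1808 x 0.01598 = 0.002889 mol.
n(HBr) in the aliquot = 0.002889 mol.
[diluted HBr] = 0.002889 / 0.01589 = 0.1818 M.
Dilution factor = 250.0/14.41 = 17.35, so [stock] = 0.1818 x 17.35 = 3.15 M.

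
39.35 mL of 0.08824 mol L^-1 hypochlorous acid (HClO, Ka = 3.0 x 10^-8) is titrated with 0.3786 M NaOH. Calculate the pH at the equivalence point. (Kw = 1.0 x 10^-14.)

10.19

n(HClO) = 0.08824 x 0.03935 = 0.003472 mol; V(NaOH) at equivalence = 0.003472/0.3786 = 0.009171 L.
At equivalence all the acid is converted to ClO-; total volume = 0.03935 + 0.009171 = 0.04852 L, so [ClO-] = 0.003472/0.04852 = 0.07156 M.
Kb = Kw/Ka = 1.0e-14 / 3.0 x 10^-8 = 3.33e-7.
[OH^-] = sqrt(Kb x [ClO-]) = sqrt(3.33e-7 x 0.07156) = 0.000154 M.
pOH = 3.81, so pH = 14.00 - 3.81 = 10.19.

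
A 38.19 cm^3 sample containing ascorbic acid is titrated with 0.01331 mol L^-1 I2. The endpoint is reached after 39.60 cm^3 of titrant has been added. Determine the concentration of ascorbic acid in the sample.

0.0138 M

n(I2) = 0.01331 x 0.03960 = 0.0005271 mol.
From the balanced equation, 1 mol I2 reacts with 1 mol ascorbic acid, so n(ascorbic acid) = 0.0005271 x 1/1 = 0.0005271 mol.
[ascorbic acid] = 0.0005271 / 0.03819 L = 0.0138 M.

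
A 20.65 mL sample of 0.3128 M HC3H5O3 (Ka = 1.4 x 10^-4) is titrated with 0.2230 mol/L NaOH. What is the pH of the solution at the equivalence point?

8.48

n(HC3H5O3) = 0.3128 x 0.02065 = 0.006459 mol; V(NaOH) at equivalence = 0.006459/0.2230 = 0.02897 L.
At equivalence all the acid is converted to C3H5O3-; total volume = 0.02065 + 0.02897 = 0.04962 L, so [C3H5O3-] = 0.006459/0.04962 = 0.1302 M.
Kb = Kw/Ka = 1.0e-14 / 1.4 x 10^-4 = 7.14e-11.
[OH^-] = sqrt(Kb x [C3H5O3-]) = sqrt(7.14e-11 x 0.1302) = 3.05e-6 M.
pOH = 5.52, so pH = 14.00 - 5.52 = 8.48.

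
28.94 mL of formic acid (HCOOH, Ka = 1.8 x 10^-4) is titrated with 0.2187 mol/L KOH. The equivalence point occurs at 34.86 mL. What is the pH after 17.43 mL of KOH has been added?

17.43 mL is exactly half the equivalence volume (34.86/2), i.e. the half-equivalence point.
There, n(HA) = n(A^-), so pH = pKa = -log(1.8 x 10^-4) = 3.74.

3.74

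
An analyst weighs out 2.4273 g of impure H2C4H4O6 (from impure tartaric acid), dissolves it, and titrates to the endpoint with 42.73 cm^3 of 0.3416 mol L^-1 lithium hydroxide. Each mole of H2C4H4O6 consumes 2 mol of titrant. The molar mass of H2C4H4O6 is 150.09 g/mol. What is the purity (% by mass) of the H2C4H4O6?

45.1%

n(LiOH) = 0.3416 x 0.04273 = 0.01460 mol.
n(H2C4H4O6) = 0.01460 / 2 = 0.007298 mol.
mass of H2C4H4O6 = 0.007298 x 150.09 = 1.095 g.
% purity = 1.095 / 2.4273 x 100 = 45.1%.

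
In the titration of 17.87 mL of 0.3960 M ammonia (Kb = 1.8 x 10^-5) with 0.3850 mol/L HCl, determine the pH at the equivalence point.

4.98

n(NH3) = 0.3960 x 0.01787 = 0.007077 mol; V(HCl) at equivalence = 0.007077/0.3850 = 0.01838 L.
At equivalence the base is fully converted to NH4+; total volume = 0.03625 L, so [NH4+] = 0.007077/0.03625 = 0.1952 M.
Ka(NH4+) = Kw/Kb = 1.0e-14 / 1.8 x 10^-5 = 5.56e-10.
[H^+] = sqrt(Ka x [NH4+]) = sqrt(5.56e-10 x 0.1952) = 1.04e-5 M.
pH = -log(1.04e-5) = 4.98.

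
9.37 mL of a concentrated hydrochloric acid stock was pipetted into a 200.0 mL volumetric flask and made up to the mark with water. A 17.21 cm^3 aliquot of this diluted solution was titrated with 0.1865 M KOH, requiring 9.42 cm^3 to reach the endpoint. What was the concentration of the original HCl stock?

2.18 M

n(KOH) = 0.1865 x 0.009420 = 0.001757 mol.
n(HCl) in the aliquot = 0.001757 mol.
[diluted HCl] = 0.001757 / 0.01721 = 0.1021 M.
Dilution factor = 200.0/9.370 = 21.34, so [stock] = 0.1021 x 21.34 = 2.18 M.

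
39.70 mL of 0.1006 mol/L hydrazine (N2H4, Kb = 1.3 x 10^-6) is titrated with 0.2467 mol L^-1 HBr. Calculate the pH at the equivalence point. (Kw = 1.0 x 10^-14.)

n(N2H4) = 0.1006 x 0.03970 = 0.003994 mol; V(HBr) at equivalence = 0.003994/0.2467 = 0.01619 L.
At equivalence the base is fully converted to N2H5+; total volume = 0.05589 L, so [N2H5+] = 0.003994/0.05589 = 0.07146 M.
Ka(N2H5+) = Kw/Kb = 1.0e-14 / 1.3 x 10^-6 = 7.69e-9.
[H^+] = sqrt(Ka x [N2H5+]) = sqrt(7.69e-9 x 0.07146) = 2.34e-5 M.
pH = -log(2.34e-5) = 4.63.

4.63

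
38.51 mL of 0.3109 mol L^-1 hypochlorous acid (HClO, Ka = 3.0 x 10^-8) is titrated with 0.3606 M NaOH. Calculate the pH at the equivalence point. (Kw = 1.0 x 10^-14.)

n(HClO) = 0.3109 x 0.03851 = 0.01197 mol; V(NaOH) at equivalence = 0.01197/0.3606 = 0.03320 L.
At equivalence all the acid is converted to ClO-; total volume = 0.03851 + 0.03320 = 0.07171 L, so [ClO-] = 0.01197/0.07171 = 0.1670 M.
Kb = Kw/Ka = 1.0e-14 / 3.0 x 10^-8 = 3.33e-7.
[OH^-] = sqrt(Kb x [ClO-]) = sqrt(3.33e-7 x 0.1670) = 0.000236 M.
pOH = 3.63, so pH = 14.00 - 3.63 = 10.37.

10.37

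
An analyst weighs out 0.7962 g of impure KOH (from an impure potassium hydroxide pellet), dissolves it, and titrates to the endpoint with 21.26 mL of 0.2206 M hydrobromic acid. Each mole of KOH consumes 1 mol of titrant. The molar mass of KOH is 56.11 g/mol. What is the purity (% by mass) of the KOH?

33.1%

n(HBr) = 0.2206 x 0.02126 = 0.004690 mol.
n(KOH) = 0.004690 / 1 = 0.004690 mol.
mass of KOH = 0.004690 x 56.11 = 0.2632 g.
% purity = 0.2632 / 0.7962 x 100 = 33.1%.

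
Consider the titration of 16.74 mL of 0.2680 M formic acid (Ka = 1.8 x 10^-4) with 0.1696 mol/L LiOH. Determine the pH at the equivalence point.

n(HCOOH) = 0.2680 x 0.01674 = 0.004486 mol; V(LiOH) at equivalence = 0.004486/0.1696 = 0.02645 L.
At equivalence all the acid is converted to HCOO-; total volume = 0.01674 + 0.02645 = 0.04319 L, so [HCOO-] = 0.004486/0.04319 = 0.1039 M.
Kb = Kw/Ka = 1.0e-14 / 1.8 x 10^-4 = 5.56e-11.
[OH^-] = sqrt(Kb x [HCOO-]) = sqrt(5.56e-11 x 0.1039) = 2.40e-6 M.
pOH = 5.62, so pH = 14.00 - 5.62 = 8.38.

8.38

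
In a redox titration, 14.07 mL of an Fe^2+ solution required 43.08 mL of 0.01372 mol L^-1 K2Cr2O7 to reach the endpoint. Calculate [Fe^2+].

n(K2Cr2O7) = 0.01372 x 0.04308 = 0.0005911 mol.
From the balanced equation, 1 mol K2Cr2O7 reacts with 6 mol Fe^2+, so n(Fe^2+) = 0.0005911 x 6/1 = 0.003546 mol.
[Fe^2+] = 0.003546 / 0.01407 L = 0.252 M.

0.252 M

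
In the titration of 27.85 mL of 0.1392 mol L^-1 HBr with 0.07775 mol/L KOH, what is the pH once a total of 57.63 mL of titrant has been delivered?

n(acid) = 0.1392 x 0.02785 = 0.003877 mol; n(KOH) added = 0.07775 x 0.05763 = 0.004481 mol.
Base is in excess by 0.004481 - 0.003877 = 0.0006040 mol in a total volume of 0.08548 L.
[OH^-] = 0.0006040/0.08548 = 0.007066 M, so pOH = 2.15 and pH = 14.00 - 2.15 = 11.85.

11.85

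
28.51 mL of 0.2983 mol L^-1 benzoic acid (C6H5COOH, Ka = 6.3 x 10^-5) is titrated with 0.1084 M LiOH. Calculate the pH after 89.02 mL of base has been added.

11.99

n(acid) = 0.2983 x 0.02851 = 0.008505 mol; n(LiOH) added = 0.1084 x 0.08902 = 0.009650 mol.
Base is in excess by 0.009650 - 0.008505 = 0.001145 mol in a total volume of 0.1175 L.
[OH^-] = 0.001145/0.1175 = 0.009744 M, so pOH = 2.01 and pH = 14.00 - 2.01 = 11.99.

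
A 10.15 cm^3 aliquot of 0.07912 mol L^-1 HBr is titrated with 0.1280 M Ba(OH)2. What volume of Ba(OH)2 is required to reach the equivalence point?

n(HBr) = 0.07912 mol/L x 0.01015 L = 0.0008031 mol.
The neutralisation is 2 HBr : 1 Ba(OH)2, so n(Ba(OH)2) = 0.0008031 x 1/2 = 0.0004015 mol.
V(Ba(OH)2) = 0.0004015 / 0.1280 = 0.003137 L = 3.14 mL.

3.14 mL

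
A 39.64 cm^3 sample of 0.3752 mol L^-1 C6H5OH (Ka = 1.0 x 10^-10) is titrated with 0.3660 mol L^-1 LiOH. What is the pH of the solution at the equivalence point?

11.63

n(C6H5OH) = 0.3752 x 0.03964 = 0.01487 mol; V(LiOH) at equivalence = 0.01487/0.3660 = 0.04064 L.
At equivalence all the acid is converted to C6H5O-; total volume = 0.03964 + 0.04064 = 0.08028 L, so [C6H5O-] = 0.01487/0.08028 = 0.1853 M.
Kb = Kw/Ka = 1.0e-14 / 1.0 x 10^-10 = 0.000100.
[OH^-] = sqrt(Kb x [C6H5O-]) = sqrt(0.000100 x 0.1853) = 0.00430 M.
pOH = 2.37, so pH = 14.00 - 2.37 = 11.63.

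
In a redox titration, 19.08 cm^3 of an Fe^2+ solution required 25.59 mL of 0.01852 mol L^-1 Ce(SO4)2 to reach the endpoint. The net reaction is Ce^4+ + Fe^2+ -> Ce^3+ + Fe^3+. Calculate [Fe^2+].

n(Ce(SO4)2) = 0.01852 x 0.02559 = 0.0004739 mol.
From the balanced equation, 1 mol Ce(SO4)2 reacts with 1 mol Fe^2+, so n(Fe^2+) = 0.0004739 x 1/1 = 0.0004739 mol.
[Fe^2+] = 0.0004739 / 0.01908 L = 0.0248 M.

0.0248 M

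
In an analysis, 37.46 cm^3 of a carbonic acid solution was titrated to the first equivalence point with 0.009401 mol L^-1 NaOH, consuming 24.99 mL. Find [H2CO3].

n(NaOH) = 0.009401 x 0.02499 = 0.0002349 mol.
At the first equivalence point, 1 mol OH^- react per mol H2CO3, so n(H2CO3) = 0.0002349 / 1 = 0.0002349 mol.
[H2CO3] = 0.0002349 / 0.03746 L = 0.00627 M.

0.00627 M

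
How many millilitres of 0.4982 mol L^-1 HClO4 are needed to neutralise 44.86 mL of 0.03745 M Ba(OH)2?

n(Ba(OH)2) = 0.03745 mol/L x 0.04486 L = 0.001680 mol.
The neutralisation is 1 Ba(OH)2 : 2 HClO4, so n(HClO4) = 0.001680 x 2/1 = 0.003360 mol.
V(HClO4) = 0.003360 / 0.4982 = 0.006744 L = 6.74 mL.

6.74 mL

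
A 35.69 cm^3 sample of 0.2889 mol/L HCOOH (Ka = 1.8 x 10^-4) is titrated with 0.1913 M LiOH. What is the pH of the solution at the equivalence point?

8.40

n(HCOOH) = 0.2889 x 0.03569 = 0.01031 mol; V(LiOH) at equivalence = 0.01031/0.1913 = 0.05390 L.
At equivalence all the acid is converted to HCOO-; total volume = 0.03569 + 0.05390 = 0.08959 L, so [HCOO-] = 0.01031/0.08959 = 0.1151 M.
Kb = Kw/Ka = 1.0e-14 / 1.8 x 10^-4 = 5.56e-11.
[OH^-] = sqrt(Kb x [HCOO-]) = sqrt(5.56e-11 x 0.1151) = 2.53e-6 M.
pOH = 5.60, so pH = 14.00 - 5.60 = 8.40.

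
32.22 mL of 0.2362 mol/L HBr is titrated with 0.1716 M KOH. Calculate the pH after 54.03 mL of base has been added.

12.28

n(acid) = 0.2362 x 0.03222 = 0.007610 mol; n(KOH) added = 0.1716 x 0.05403 = 0.009272 mol.
Base is in excess by 0.009272 - 0.007610 = 0.001661 mol in a total volume of 0.08625 L.
[OH^-] = 0.001661/0.08625 = 0.01926 M, so pOH = 1.72 and pH = 14.00 - 1.72 = 12.28.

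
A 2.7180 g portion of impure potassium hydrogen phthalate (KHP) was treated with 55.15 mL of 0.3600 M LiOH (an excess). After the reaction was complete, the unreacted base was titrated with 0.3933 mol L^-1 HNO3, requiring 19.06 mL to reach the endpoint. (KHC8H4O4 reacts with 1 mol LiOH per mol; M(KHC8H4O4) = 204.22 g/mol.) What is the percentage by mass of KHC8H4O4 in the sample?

92.9%

Total n(LiOH) added = 0.3600 x 0.05515 = 0.01985 mol.
n(HNO3) used = 0.3933 x 0.01906 = 0.007496 mol, which equals the excess n(LiOH).
So n(LiOH) consumed by the sample = 0.01985 - 0.007496 = 0.01236 mol.
n(KHC8H4O4) = 0.01236 / 1 = 0.01236 mol.
mass KHC8H4O4 = 0.01236 x 204.22 = 2.524 g, so %KHC8H4O4 = 2.524/2.7180 x 100 = 92.9%.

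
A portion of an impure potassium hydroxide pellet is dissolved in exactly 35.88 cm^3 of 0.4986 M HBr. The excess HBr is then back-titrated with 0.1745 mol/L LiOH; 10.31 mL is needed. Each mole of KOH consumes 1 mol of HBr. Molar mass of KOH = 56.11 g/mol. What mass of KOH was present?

0.903 g

Total n(HBr) added = 0.4986 x 0.03588 = 0.01789 mol.
n(LiOH) used = 0.1745 x 0.01031 = 0.001799 mol, which equals the excess n(HBr).
So n(HBr) consumed by the sample = 0.01789 - 0.001799 = 0.01609 mol.
n(KOH) = 0.01609 / 1 = 0.01609 mol.
mass = 0.01609 mol x 56.11 g/mol = 0.903 g.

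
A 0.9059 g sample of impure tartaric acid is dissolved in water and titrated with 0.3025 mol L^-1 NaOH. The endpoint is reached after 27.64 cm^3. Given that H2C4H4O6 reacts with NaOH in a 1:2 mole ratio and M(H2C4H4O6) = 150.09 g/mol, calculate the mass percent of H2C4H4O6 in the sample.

n(NaOH) = 0.3025 x 0.02764 = 0.008361 mol.
n(H2C4H4O6) = 0.008361 / 2 = 0.004181 mol.
mass of H2C4H4O6 = 0.004181 x 150.09 = 0.6275 g.
% purity = 0.6275 / 0.9059 x 100 = 69.3%.

69.3%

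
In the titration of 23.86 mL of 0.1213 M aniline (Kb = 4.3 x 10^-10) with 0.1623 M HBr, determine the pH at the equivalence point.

2.90

n(C6H5NH2) = 0.1213 x 0.02386 = 0.002894 mol; V(HBr) at equivalence = 0.002894/0.1623 = 0.01783 L.
At equivalence the base is fully converted to C6H5NH3+; total volume = 0.04169 L, so [C6H5NH3+] = 0.002894/0.04169 = 0.06942 M.
Ka(C6H5NH3+) = Kw/Kb = 1.0e-14 / 4.3 x 10^-10 = 2.33e-5.
[H^+] = sqrt(Ka x [C6H5NH3+]) = sqrt(2.33e-5 x 0.06942) = 0.00127 M.
pH = -log(0.00127) = 2.90.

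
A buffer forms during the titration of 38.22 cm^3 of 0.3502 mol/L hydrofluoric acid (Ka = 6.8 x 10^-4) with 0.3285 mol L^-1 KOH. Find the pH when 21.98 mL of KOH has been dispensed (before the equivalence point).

3.24

Initial n(HF) = 0.3502 x 0.03822 = 0.01338 mol.
n(KOH) added = 0.3285 x 0.02198 = 0.007220 mol, converting that many moles of HF to F-.
Remaining n(HF) = 0.006164 mol; n(F-) = 0.007220 mol.
By Henderson-Hasselbalch, pH = pKa + log([A^-]/[HA]) = 3.17 + log(0.007220/0.006164) = 3.17 + (+0.07) = 3.24.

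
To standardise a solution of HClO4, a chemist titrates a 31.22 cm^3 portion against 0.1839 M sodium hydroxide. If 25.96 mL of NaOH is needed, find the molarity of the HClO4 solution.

n(NaOH) delivered = 0.1839 x 0.02596 = 0.004774 mol.
For a 1:1 reaction, n(HClO4) = 0.004774 mol.
[HClO4] = 0.004774 mol / 0.03122 L = 0.153 M.

0.153 M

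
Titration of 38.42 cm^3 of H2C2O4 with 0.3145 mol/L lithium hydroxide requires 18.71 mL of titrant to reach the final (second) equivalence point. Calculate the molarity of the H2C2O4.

0.0766 M

n(LiOH) = 0.3145 x 0.01871 = 0.005884 mol.
At the final (second) equivalence point, 2 mol OH^- react per mol H2C2O4, so n(H2C2O4) = 0.005884 / 2 = 0.002942 mol.
[H2C2O4] = 0.002942 / 0.03842 L = 0.0766 M.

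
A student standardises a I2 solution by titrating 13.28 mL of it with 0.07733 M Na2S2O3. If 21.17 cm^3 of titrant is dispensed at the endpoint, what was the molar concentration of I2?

n(Na2S2O3) = 0.07733 x 0.02117 = 0.001637 mol.
From the balanced equation, 2 mol Na2S2O3 reacts with 1 mol I2, so n(I2) = 0.001637 x 1/2 = 0.0008185 mol.
[I2] = 0.0008185 / 0.01328 L = 0.0616 M.

0.0616 M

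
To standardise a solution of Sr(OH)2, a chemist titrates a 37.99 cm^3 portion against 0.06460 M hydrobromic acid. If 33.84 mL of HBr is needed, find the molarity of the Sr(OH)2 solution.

n(HBr) delivered = 0.06460 x 0.03384 = 0.002186 mol.
The reaction is 1 Sr(OH)2 + 2 HBr, so n(Sr(OH)2) = 0.002186 x 1/2 = 0.001093 mol.
[Sr(OH)2] = 0.001093 mol / 0.03799 L = 0.0288 M.

0.0288 M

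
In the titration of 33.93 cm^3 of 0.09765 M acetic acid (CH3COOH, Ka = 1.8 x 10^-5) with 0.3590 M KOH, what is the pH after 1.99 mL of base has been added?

Initial n(CH3COOH) = 0.09765 x 0.03393 = 0.003313 mol.
n(KOH) added = 0.3590 x 0.001990 = 0.0007144 mol, converting that many moles of CH3COOH to CH3COO-.
Remaining n(CH3COOH) = 0.002599 mol; n(CH3COO-) = 0.0007144 mol.
By Henderson-Hasselbalch, pH = pKa + log([A^-]/[HA]) = 4.74 + log(0.0007144/0.002599) = 4.74 + (-0.56) = 4.18.

4.18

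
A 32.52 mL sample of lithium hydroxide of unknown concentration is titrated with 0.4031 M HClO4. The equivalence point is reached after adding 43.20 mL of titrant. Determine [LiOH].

0.535 M

n(HClO4) delivered = 0.4031 x 0.04320 = 0.01741 mol.
For a 1:1 reaction, n(LiOH) = 0.01741 mol.
[LiOH] = 0.01741 mol / 0.03252 L = 0.535 M.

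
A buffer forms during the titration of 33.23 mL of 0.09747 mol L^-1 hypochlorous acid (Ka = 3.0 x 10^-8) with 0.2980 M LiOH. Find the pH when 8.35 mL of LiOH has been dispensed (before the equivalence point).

Initial n(HClO) = 0.09747 x 0.03323 = 0.003239 mol.
n(LiOH) added = 0.2980 x 0.008350 = 0.002488 mol, converting that many moles of HClO to ClO-.
Remaining n(HClO) = 0.0007506 mol; n(ClO-) = 0.002488 mol.
By Henderson-Hasselbalch, pH = pKa + log([A^-]/[HA]) = 7.52 + log(0.002488/0.0007506) = 7.52 + (+0.52) = 8.04.

8.04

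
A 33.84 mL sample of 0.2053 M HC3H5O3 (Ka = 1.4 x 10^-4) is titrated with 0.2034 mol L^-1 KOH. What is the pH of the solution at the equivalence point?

8.43

n(HC3H5O3) = 0.2053 x 0.03384 = 0.006947 mol; V(KOH) at equivalence = 0.006947/0.2034 = 0.03416 L.
At equivalence all the acid is converted to C3H5O3-; total volume = 0.03384 + 0.03416 = 0.06800 L, so [C3H5O3-] = 0.006947/0.06800 = 0.1022 M.
Kb = Kw/Ka = 1.0e-14 / 1.4 x 10^-4 = 7.14e-11.
[OH^-] = sqrt(Kb x [C3H5O3-]) = sqrt(7.14e-11 x 0.1022) = 2.70e-6 M.
pOH = 5.57, so pH = 14.00 - 5.57 = 8.43.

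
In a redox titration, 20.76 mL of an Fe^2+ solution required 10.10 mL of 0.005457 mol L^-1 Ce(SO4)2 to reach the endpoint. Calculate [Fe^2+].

n(Ce(SO4)2) = 0.005457 x 0.01010 = 5.512e-5 mol.
From the balanced equation, 1 mol Ce(SO4)2 reacts with 1 mol Fe^2+, so n(Fe^2+) = 5.512e-5 x 1/1 = 5.512e-5 mol.
[Fe^2+] = 5.512e-5 / 0.02076 L = 0.00265 M.

0.00265 M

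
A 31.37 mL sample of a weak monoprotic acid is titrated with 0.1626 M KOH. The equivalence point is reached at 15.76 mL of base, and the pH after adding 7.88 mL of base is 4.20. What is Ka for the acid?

6.3 x 10^-5

7.88 mL is half of the equivalence volume, so this is the half-equivalence point where [HA] = [A^-].
At half-equivalence pH = pKa, so pKa = 4.20.
Ka = 10^(-4.20) = 6.3 x 10^-5.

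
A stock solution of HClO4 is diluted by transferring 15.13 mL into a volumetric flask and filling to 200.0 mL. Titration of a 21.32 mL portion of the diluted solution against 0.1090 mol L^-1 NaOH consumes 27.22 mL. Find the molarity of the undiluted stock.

1.84 M

n(NaOH) = 0.1090 x 0.02722 = 0.002967 mol.
n(HClO4) in the aliquot = 0.002967 mol.
[diluted HClO4] = 0.002967 / 0.02132 = 0.1392 M.
Dilution factor = 200.0/15.13 = 13.22, so [stock] = 0.1392 x 13.22 = 1.84 M.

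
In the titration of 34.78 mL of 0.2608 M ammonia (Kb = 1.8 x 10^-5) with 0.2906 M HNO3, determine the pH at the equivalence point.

n(NH3) = 0.2608 x 0.03478 = 0.009071 mol; V(HNO3) at equivalence = 0.009071/0.2906 = 0.03121 L.
At equivalence the base is fully converted to NH4+; total volume = 0.06599 L, so [NH4+] = 0.009071/0.06599 = 0.1374 M.
Ka(NH4+) = Kw/Kb = 1.0e-14 / 1.8 x 10^-5 = 5.56e-10.
[H^+] = sqrt(Ka x [NH4+]) = sqrt(5.56e-10 x 0.1374) = 8.74e-6 M.
pH = -log(8.74e-6) = 5.06.

5.06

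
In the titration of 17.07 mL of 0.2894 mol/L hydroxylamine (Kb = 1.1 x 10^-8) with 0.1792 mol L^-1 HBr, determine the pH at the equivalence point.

n(NH2OH) = 0.2894 x 0.01707 = 0.004940 mol; V(HBr) at equivalence = 0.004940/0.1792 = 0.02757 L.
At equivalence the base is fully converted to NH3OH+; total volume = 0.04464 L, so [NH3OH+] = 0.004940/0.04464 = 0.1107 M.
Ka(NH3OH+) = Kw/Kb = 1.0e-14 / 1.1 x 10^-8 = 9.09e-7.
[H^+] = sqrt(Ka x [NH3OH+]) = sqrt(9.09e-7 x 0.1107) = 0.000317 M.
pH = -log(0.000317) = 3.50.

3.50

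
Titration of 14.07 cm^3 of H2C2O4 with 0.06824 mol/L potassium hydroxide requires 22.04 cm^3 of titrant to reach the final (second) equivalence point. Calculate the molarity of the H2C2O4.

0.0534 M

n(KOH) = 0.06824 x 0.02204 = 0.001504 mol.
At the final (second) equivalence point, 2 mol OH^- react per mol H2C2O4, so n(H2C2O4) = 0.001504 / 2 = 0.0007520 mol.
[H2C2O4] = 0.0007520 / 0.01407 L = 0.0534 M.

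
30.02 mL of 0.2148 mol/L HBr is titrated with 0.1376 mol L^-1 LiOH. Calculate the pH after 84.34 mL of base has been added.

12.65

n(acid) = 0.2148 x 0.03002 = 0.006448 mol; n(LiOH) added = 0.1376 x 0.08434 = 0.01161 mol.
Base is in excess by 0.01161 - 0.006448 = 0.005157 mol in a total volume of 0.1144 L.
[OH^-] = 0.005157/0.1144 = 0.04509 M, so pOH = 1.35 and pH = 14.00 - 1.35 = 12.65.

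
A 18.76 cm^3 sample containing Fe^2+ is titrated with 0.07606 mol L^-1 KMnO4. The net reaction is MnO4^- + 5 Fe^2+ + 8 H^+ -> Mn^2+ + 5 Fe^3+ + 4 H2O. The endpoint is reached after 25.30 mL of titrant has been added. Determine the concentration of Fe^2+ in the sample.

n(KMnO4) = 0.07606 x 0.02530 = 0.001924 mol.
From the balanced equation, 1 mol KMnO4 reacts with 5 mol Fe^2+, so n(Fe^2+) = 0.001924 x 5/1 = 0.009622 mol.
[Fe^2+] = 0.009622 / 0.01876 L = 0.513 M.

0.513 M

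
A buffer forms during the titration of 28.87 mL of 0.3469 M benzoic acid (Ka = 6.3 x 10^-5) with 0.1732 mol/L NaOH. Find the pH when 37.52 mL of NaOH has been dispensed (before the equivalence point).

Initial n(C6H5COOH) = 0.3469 x 0.02887 = 0.01002 mol.
n(NaOH) added = 0.1732 x 0.03752 = 0.006498 mol, converting that many moles of C6H5COOH to C6H5COO-.
Remaining n(C6H5COOH) = 0.003517 mol; n(C6H5COO-) = 0.006498 mol.
By Henderson-Hasselbalch, pH = pKa + log([A^-]/[HA]) = 4.20 + log(0.006498/0.003517) = 4.20 + (+0.27) = 4.47.

4.47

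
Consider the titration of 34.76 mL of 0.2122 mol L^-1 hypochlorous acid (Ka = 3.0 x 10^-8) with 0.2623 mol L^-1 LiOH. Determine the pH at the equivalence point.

n(HClO) = 0.2122 x 0.03476 = 0.007376 mol; V(LiOH) at equivalence = 0.007376/0.2623 = 0.02812 L.
At equivalence all the acid is converted to ClO-; total volume = 0.03476 + 0.02812 = 0.06288 L, so [ClO-] = 0.007376/0.06288 = 0.1173 M.
Kb = Kw/Ka = 1.0e-14 / 3.0 x 10^-8 = 3.33e-7.
[OH^-] = sqrt(Kb x [ClO-]) = sqrt(3.33e-7 x 0.1173) = 0.000198 M.
pOH = 3.70, so pH = 14.00 - 3.70 = 10.30.

10.30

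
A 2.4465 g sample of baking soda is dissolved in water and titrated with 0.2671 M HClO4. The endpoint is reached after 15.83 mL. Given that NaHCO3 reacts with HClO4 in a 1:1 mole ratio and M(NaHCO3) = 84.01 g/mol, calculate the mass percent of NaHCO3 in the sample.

n(HClO4) = 0.2671 x 0.01583 = 0.004228 mol.
n(NaHCO3) = 0.004228 / 1 = 0.004228 mol.
mass of NaHCO3 = 0.004228 x 84.01 = 0.3552 g.
% purity = 0.3552 / 2.4465 x 100 = 14.5%.

14.5%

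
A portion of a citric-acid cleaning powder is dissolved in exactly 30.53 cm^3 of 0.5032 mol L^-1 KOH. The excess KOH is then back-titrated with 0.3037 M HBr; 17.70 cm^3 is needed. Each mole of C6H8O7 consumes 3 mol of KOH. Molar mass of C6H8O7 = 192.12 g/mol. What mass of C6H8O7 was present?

Total n(KOH) added = 0.5032 x 0.03053 = 0.01536 mol.
n(HBr) used = 0.3037 x 0.01770 = 0.005375 mol, which equals the excess n(KOH).
So n(KOH) consumed by the sample = 0.01536 - 0.005375 = 0.009987 mol.
n(C6H8O7) = 0.009987 / 3 = 0.003329 mol.
mass = 0.003329 mol x 192.12 g/mol = 0.640 g.

0.640 g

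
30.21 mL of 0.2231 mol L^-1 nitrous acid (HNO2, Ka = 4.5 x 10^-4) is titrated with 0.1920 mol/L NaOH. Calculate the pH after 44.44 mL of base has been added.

n(acid) = 0.2231 x 0.03021 = 0.006740 mol; n(NaOH) added = 0.1920 x 0.04444 = 0.008532 mol.
Base is in excess by 0.008532 - 0.006740 = 0.001793 mol in a total volume of 0.07465 L.
[OH^-] = 0.001793/0.07465 = 0.02401 M, so pOH = 1.62 and pH = 14.00 - 1.62 = 12.38.

12.38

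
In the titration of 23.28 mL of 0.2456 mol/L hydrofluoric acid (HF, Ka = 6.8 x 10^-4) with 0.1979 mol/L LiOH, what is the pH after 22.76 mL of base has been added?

3.74

Initial n(HF) = 0.2456 x 0.02328 = 0.005718 mol.
n(LiOH) added = 0.1979 x 0.02276 = 0.004504 mol, converting that many moles of HF to F-.
Remaining n(HF) = 0.001213 mol; n(F-) = 0.004504 mol.
By Henderson-Hasselbalch, pH = pKa + log([A^-]/[HA]) = 3.17 + log(0.004504/0.001213) = 3.17 + (+0.57) = 3.74.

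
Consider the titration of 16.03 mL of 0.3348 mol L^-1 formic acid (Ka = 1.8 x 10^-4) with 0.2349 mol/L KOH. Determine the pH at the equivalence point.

n(HCOOH) = 0.3348 x 0.01603 = 0.005367 mol; V(KOH) at equivalence = 0.005367/0.2349 = 0.02285 L.
At equivalence all the acid is converted to HCOO-; total volume = 0.01603 + 0.02285 = 0.03888 L, so [HCOO-] = 0.005367/0.03888 = 0.1380 M.
Kb = Kw/Ka = 1.0e-14 / 1.8 x 10^-4 = 5.56e-11.
[OH^-] = sqrt(Kb x [HCOO-]) = sqrt(5.56e-11 x 0.1380) = 2.77e-6 M.
pOH = 5.56, so pH = 14.00 - 5.56 = 8.44.

8.44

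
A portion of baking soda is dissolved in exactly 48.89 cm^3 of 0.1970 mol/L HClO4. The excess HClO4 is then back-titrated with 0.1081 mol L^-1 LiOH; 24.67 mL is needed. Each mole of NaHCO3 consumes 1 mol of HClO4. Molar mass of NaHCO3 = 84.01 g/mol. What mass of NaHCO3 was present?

Total n(HClO4) added = 0.1970 x 0.04889 = 0.009631 mol.
n(LiOH) used = 0.1081 x 0.02467 = 0.002667 mol, which equals the excess n(HClO4).
So n(HClO4) consumed by the sample = 0.009631 - 0.002667 = 0.006965 mol.
n(NaHCO3) = 0.006965 / 1 = 0.006965 mol.
mass = 0.006965 mol x 84.01 g/mol = 0.585 g.

0.585 g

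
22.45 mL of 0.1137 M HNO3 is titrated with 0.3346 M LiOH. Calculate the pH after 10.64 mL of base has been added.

12.48

n(acid) = 0.1137 x 0.02245 = 0.002553 mol; n(LiOH) added = 0.3346 x 0.01064 = 0.003560 mol.
Base is in excess by 0.003560 - 0.002553 = 0.001008 mol in a total volume of 0.03309 L.
[OH^-] = 0.001008/0.03309 = 0.03045 M, so pOH = 1.52 and pH = 14.00 - 1.52 = 12.48.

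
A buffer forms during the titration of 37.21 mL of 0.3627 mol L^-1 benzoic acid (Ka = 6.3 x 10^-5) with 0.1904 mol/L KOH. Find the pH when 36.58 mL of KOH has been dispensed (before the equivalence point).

Initial n(C6H5COOH) = 0.3627 x 0.03721 = 0.01350 mol.
n(KOH) added = 0.1904 x 0.03658 = 0.006965 mol, converting that many moles of C6H5COOH to C6H5COO-.
Remaining n(C6H5COOH) = 0.006531 mol; n(C6H5COO-) = 0.006965 mol.
By Henderson-Hasselbalch, pH = pKa + log([A^-]/[HA]) = 4.20 + log(0.006965/0.006531) = 4.20 + (+0.03) = 4.23.

4.23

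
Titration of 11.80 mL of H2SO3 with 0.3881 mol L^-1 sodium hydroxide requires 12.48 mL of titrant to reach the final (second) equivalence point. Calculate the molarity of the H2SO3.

n(NaOH) = 0.3881 x 0.01248 = 0.004843 mol.
At the final (second) equivalence point, 2 mol OH^- react per mol H2SO3, so n(H2SO3) = 0.004843 / 2 = 0.002422 mol.
[H2SO3] = 0.002422 / 0.01180 L = 0.205 M.

0.205 M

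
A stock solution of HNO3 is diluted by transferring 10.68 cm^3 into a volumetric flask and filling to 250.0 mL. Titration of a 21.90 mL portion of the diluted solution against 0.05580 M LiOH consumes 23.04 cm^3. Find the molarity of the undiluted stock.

1.37 M

n(LiOH) = 0.05580 x 0.02304 = 0.001286 mol.
n(HNO3) in the aliquot = 0.001286 mol.
[diluted HNO3] = 0.001286 / 0.02190 = 0.05870 M.
Dilution factor = 250.0/10.68 = 23.41, so [stock] = 0.05870 x 23.41 = 1.37 M.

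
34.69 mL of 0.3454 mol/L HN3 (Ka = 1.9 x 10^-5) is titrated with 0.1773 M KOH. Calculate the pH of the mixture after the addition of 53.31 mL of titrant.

5.29

Initial n(HN3) = 0.3454 x 0.03469 = 0.01198 mol.
n(KOH) added = 0.1773 x 0.05331 = 0.009452 mol, converting that many moles of HN3 to N3-.
Remaining n(HN3) = 0.002530 mol; n(N3-) = 0.009452 mol.
By Henderson-Hasselbalch, pH = pKa + log([A^-]/[HA]) = 4.72 + log(0.009452/0.002530) = 4.72 + (+0.57) = 5.29.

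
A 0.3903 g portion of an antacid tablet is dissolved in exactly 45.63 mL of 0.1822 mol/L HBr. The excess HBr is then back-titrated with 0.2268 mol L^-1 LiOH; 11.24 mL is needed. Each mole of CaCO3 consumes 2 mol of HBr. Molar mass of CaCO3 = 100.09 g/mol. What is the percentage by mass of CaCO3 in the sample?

73.9%

Total n(HBr) added = 0.1822 x 0.04563 = 0.008314 mol.
n(LiOH) used = 0.2268 x 0.01124 = 0.002549 mol, which equals the excess n(HBr).
So n(HBr) consumed by the sample = 0.008314 - 0.002549 = 0.005765 mol.
n(CaCO3) = 0.005765 / 2 = 0.002882 mol.
mass CaCO3 = 0.002882 x 100.09 = 0.2885 g, so %CaCO3 = 0.2885/0.3903 x 100 = 73.9%.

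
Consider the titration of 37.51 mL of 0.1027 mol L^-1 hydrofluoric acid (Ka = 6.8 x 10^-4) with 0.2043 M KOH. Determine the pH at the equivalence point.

n(HF) = 0.1027 x 0.03751 = 0.003852 mol; V(KOH) at equivalence = 0.003852/0.2043 = 0.01886 L.
At equivalence all the acid is converted to F-; total volume = 0.03751 + 0.01886 = 0.05637 L, so [F-] = 0.003852/0.05637 = 0.06834 M.
Kb = Kw/Ka = 1.0e-14 / 6.8 x 10^-4 = 1.47e-11.
[OH^-] = sqrt(Kb x [F-]) = sqrt(1.47e-11 x 0.06834) = 1.00e-6 M.
pOH = 6.00, so pH = 14.00 - 6.00 = 8.00.

8.00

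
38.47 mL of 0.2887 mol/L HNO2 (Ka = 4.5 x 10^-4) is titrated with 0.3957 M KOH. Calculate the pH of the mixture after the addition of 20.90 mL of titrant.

3.81

Initial n(HNO2) = 0.2887 x 0.03847 = 0.01111 mol.
n(KOH) added = 0.3957 x 0.02090 = 0.008270 mol, converting that many moles of HNO2 to NO2-.
Remaining n(HNO2) = 0.002836 mol; n(NO2-) = 0.008270 mol.
By Henderson-Hasselbalch, pH = pKa + log([A^-]/[HA]) = 3.35 + log(0.008270/0.002836) = 3.35 + (+0.46) = 3.81.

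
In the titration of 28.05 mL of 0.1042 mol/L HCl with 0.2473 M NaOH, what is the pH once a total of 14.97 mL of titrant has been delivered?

12.26

n(acid) = 0.1042 x 0.02805 = 0.002923 mol; n(NaOH) added = 0.2473 x 0.01497 = 0.003702 mol.
Base is in excess by 0.003702 - 0.002923 = 0.0007793 mol in a total volume of 0.04302 L.
[OH^-] = 0.0007793/0.04302 = 0.01811 M, so pOH = 1.74 and pH = 14.00 - 1.74 = 12.26.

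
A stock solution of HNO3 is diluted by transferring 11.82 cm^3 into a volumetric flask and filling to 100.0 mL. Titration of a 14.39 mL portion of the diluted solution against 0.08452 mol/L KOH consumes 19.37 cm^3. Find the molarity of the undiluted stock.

0.963 M

n(KOH) = 0.08452 x 0.01937 = 0.001637 mol.
n(HNO3) in the aliquot = 0.001637 mol.
[diluted HNO3] = 0.001637 / 0.01439 = 0.1138 M.
Dilution factor = 100.0/11.82 = 8.460, so [stock] = 0.1138 x 8.460 = 0.963 M.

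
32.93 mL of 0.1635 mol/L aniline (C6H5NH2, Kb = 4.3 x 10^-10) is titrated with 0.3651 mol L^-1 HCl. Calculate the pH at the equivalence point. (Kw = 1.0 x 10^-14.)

n(C6H5NH2) = 0.1635 x 0.03293 = 0.005384 mol; V(HCl) at equivalence = 0.005384/0.3651 = 0.01475 L.
At equivalence the base is fully converted to C6H5NH3+; total volume = 0.04768 L, so [C6H5NH3+] = 0.005384/0.04768 = 0.1129 M.
Ka(C6H5NH3+) = Kw/Kb = 1.0e-14 / 4.3 x 10^-10 = 2.33e-5.
[H^+] = sqrt(Ka x [C6H5NH3+]) = sqrt(2.33e-5 x 0.1129) = 0.00162 M.
pH = -log(0.00162) = 2.79.

2.79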